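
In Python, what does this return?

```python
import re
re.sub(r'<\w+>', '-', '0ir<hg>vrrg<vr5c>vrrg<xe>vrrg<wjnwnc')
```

Matches: at [3:7] → '<hg>'; at [11:17] → '<vr5c>'; at [21:25] → '<xe>'.
Every occurrence is swapped for '-'.

'0ir-vrrg-vrrg-vrrg<wjnwnc'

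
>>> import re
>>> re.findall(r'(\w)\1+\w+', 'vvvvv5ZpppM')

`\1` is not a pattern — it's the concrete string captured by group 1, re-applied verbatim.
Scanning left to right: at [0:11] match 'vvvvv5ZpppM', group 1 = 'v'.
`findall` collects group 1 from the one match (1 total).

['v']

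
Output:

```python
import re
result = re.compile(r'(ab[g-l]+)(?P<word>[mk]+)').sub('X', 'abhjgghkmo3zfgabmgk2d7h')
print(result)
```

The pattern matches the literal 'ab', then one or more of a character in [g-l] (captured); then one or more of one of [mk] (captured as 'word').
Matches: at [0:9] → 'abhjgghkm'.
`sub` substitutes 'X' at each match site.

Xo3zfgabmgk2d7h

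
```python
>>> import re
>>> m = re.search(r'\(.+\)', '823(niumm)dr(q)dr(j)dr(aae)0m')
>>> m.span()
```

(3, 27)

The match spans [3:27] → '(niumm)dr(q)dr(j)dr(aae)'.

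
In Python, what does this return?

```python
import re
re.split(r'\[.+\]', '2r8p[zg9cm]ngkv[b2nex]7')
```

['2r8p', '7']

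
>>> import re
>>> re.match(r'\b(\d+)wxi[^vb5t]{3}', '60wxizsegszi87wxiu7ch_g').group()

'60wxizse'

`match` is anchored at position 0; if the pattern doesn't fit there, it returns None.
The match spans [0:8] → '60wxizse'.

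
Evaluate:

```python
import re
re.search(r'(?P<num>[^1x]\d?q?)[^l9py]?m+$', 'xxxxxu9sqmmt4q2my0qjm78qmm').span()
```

The match spans [21:26] → '78qmm'.

(21, 26)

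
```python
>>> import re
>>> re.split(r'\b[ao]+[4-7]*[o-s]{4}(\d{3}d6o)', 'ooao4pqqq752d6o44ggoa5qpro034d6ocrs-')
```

Because the pattern has a capturing group, `split` also inserts each captured text between the pieces.

['', '752d6o', '44ggoa5qpro034d6ocrs-']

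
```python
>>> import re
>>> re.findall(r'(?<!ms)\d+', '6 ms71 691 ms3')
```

`(?!…)`/`(?<!…)` only lets a position through if the neighbouring text does NOT match; no characters are consumed.
Walking the string: at [0:1] → '6'; at [5:6] → '1'; at [7:10] → '691'.
With no groups in the pattern, `findall` gives back each whole match — 3 here.

['6', '1', '691']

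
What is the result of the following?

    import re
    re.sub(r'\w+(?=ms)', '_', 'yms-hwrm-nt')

'_ms-hwrm-nt'

Lookahead/lookbehind check context without consuming it, so the matched span excludes the asserted characters.
Each match is replaced by '_'.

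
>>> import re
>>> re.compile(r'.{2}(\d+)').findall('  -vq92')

['92']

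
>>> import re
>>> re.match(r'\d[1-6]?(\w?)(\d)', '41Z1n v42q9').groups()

('Z', '1')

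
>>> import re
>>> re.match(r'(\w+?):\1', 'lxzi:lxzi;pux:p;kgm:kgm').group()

'lxzi:lxzi'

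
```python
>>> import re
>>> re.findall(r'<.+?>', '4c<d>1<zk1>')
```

['<d>', '<zk1>']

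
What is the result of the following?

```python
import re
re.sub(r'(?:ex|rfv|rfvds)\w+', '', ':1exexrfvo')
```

Matches: at [2:10] → 'exexrfvo'.
`sub` substitutes '' at each match site.

':1'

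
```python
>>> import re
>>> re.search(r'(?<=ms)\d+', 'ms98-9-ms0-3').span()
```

The positive lookaround only admits positions where the adjacent text matches; those characters stay outside the span.
`re.search` tries every starting position until one works.
The match spans [2:4] → '98'.

(2, 4)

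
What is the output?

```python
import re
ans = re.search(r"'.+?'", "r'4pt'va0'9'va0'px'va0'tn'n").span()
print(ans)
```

The match spans [1:6] → "'4pt'".

(1, 6)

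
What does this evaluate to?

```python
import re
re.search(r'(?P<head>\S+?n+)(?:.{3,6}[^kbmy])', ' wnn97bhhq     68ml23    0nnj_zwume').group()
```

'wnn97bhhq '

The pattern matches one or more of a non-whitespace character (lazy), then one or more of a literal 'n' (captured as 'head'); then 3 to 6 of any character, then any character except [kbmy] (non-capturing group).
`re.search` tries every starting position until one works.
The match spans [1:11] → 'wnn97bhhq '.
Captured: group 1 = 'wnn'.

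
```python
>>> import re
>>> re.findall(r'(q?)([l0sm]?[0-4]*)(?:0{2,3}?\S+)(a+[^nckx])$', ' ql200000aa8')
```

[('q', 'l2000', 'a8')]

The pattern matches optionally a literal 'q' (captured); then optionally one of [l0sm], then zero or more of a character in [0-4] (captured); then 2 to 3 of the literal '0' (lazy), then one or more of a non-whitespace character (non-capturing group); then one or more of the literal 'a', then any character except [nckx] (captured); then anchored at the end.
With 3 capturing groups, `findall` returns a 3-tuple per match.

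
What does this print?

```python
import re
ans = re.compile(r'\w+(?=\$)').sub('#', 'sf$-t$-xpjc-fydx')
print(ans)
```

The `(?=…)`/`(?<=…)` assertion just peeks at neighbouring text; it doesn't advance the match position.
Matches: at [0:2] → 'sf'; at [4:5] → 't'.
Each match is replaced by '#'.

#$-#$-xpjc-fydx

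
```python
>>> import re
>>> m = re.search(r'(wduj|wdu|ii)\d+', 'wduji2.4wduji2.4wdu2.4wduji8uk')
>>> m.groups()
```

`re.search` tries every starting position until one works.
The match spans [16:20] → 'wdu2'.
Captured: group 1 = 'wdu'.

('wdu',)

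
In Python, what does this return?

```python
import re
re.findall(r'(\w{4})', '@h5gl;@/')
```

With a single group, `findall` returns only what that group captured — 1 item.

['h5gl']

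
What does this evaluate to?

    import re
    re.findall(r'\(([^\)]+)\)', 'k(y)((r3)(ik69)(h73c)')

['y', '(r3', 'ik69', 'h73c']

Scanning left to right: at [1:4] match '(y)', group 1 = 'y'; at [4:9] match '((r3)', group 1 = '(r3'; at [9:15] match '(ik69)', group 1 = 'ik69'; at [15:21] match '(h73c)', group 1 = 'h73c'.
With a single group, `findall` returns only what that group captured — 4 items.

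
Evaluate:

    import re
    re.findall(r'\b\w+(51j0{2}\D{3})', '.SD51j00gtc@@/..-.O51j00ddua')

['51j00gtc', '51j00ddu']

This matches a word boundary (`\b`, zero-width); then one or more of a word character; then the literal '51j', then exactly 2 of a literal '0', then exactly 3 of a non-digit (captured).
Matches: at [1:11] match 'SD51j00gtc', group 1 = '51j00gtc'; at [18:27] match 'O51j00ddu', group 1 = '51j00ddu'.
One capturing group, so `findall` returns just the captured substring from each match — 2 in all.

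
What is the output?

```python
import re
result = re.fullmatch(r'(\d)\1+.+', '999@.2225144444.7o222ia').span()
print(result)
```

(0, 23)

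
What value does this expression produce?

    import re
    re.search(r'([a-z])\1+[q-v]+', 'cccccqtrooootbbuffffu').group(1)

The match spans [0:8] → 'cccccqtr'.
Captured: group 1 = 'c'.

'c'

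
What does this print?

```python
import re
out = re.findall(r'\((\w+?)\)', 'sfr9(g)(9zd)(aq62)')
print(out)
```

['g', '9zd', 'aq62']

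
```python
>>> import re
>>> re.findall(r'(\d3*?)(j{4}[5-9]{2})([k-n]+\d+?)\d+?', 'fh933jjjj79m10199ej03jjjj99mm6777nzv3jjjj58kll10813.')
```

[('933', 'jjjj79', 'm1'), ('03', 'jjjj99', 'mm6'), ('3', 'jjjj58', 'kll1')]

The pattern matches a digit, then zero or more of the literal '3' (lazy) (captured); then exactly 4 of a literal 'j', then exactly 2 of a character in [5-9] (captured); then one or more of a character in [k-n], then one or more of a digit (lazy) (captured); then one or more of a digit (lazy).
Scanning left to right: at [2:14] match '933jjjj79m10', groups = ('933', 'jjjj79', 'm1'); at [19:31] match '03jjjj99mm67', groups = ('03', 'jjjj99', 'mm6'); at [36:48] match '3jjjj58kll10', groups = ('3', 'jjjj58', 'kll1').
With 3 capturing groups, `findall` returns a 3-tuple per match.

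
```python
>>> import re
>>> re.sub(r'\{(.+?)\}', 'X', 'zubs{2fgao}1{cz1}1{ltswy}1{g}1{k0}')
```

'zubsX1X1X1X1X'

A non-greedy quantifier consumes as few characters as it can — just enough that the remainder of the pattern still matches from where it stops; whatever follows it matches normally.
Every occurrence is swapped for 'X'.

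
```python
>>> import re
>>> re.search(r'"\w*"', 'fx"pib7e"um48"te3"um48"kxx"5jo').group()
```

'"pib7e"'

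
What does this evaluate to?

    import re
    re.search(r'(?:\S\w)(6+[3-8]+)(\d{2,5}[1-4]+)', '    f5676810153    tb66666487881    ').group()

'f5676810153'

Pattern: a non-whitespace character, then a word character (non-capturing group); then one or more of a literal '6', then one or more of a character in [3-8] (captured); then 2 to 5 of a digit, then one or more of a character in [1-4] (captured).
`re.search` scans for the first position where the pattern succeeds.
The match spans [4:15] → 'f5676810153'.
Captured: group 1 = '6768', group 2 = '10153'.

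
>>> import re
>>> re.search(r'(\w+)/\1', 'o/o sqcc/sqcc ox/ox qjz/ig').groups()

('o',)

The match spans [0:3] → 'o/o'.
Captured: group 1 = 'o'.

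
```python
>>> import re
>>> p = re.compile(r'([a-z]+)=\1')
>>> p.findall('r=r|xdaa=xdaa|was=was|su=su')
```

A backreference is literal: `\1` must see the identical characters the first group matched.
Walking the string: at [0:3] match 'r=r', group 1 = 'r'; at [4:13] match 'xdaa=xdaa', group 1 = 'xdaa'; at [14:21] match 'was=was', group 1 = 'was'; at [22:27] match 'su=su', group 1 = 'su'.
With a single group, `findall` returns only what that group captured — 4 items.

['r', 'xdaa', 'was', 'su']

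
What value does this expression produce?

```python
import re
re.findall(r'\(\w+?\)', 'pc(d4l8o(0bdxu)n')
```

['(0bdxu)']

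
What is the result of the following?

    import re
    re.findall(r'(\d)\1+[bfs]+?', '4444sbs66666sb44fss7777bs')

A backreference is literal: `\1` must see the identical characters the first group matched.
One capturing group, so `findall` returns just the captured substring from each match — 4 in all.

['4', '6', '4', '7']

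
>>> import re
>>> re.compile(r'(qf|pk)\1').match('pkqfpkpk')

None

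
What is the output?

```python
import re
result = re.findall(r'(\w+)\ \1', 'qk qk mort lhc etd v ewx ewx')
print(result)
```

['qk', 'ewx']

After group 1 captures some text, `\1` only succeeds where that same text appears again.
With a single group, `findall` returns only what that group captured — 2 items.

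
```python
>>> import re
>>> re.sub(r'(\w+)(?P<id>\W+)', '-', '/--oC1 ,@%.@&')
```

'/---'

Every occurrence is swapped for '-'.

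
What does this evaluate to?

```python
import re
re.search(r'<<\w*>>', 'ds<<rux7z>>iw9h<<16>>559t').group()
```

'<<rux7z>>'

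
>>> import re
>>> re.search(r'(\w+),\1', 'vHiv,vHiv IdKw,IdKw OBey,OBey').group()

'vHiv,vHiv'

A backreference is literal: `\1` must see the identical characters the first group matched.
The match spans [0:9] → 'vHiv,vHiv'.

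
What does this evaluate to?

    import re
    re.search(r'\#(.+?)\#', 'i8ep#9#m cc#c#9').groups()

('9',)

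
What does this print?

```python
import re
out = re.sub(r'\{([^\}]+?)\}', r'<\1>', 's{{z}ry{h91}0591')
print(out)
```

The replacement refers to a captured group, so each match is rewritten using its own captured text.

s<{z>ry<h91>0591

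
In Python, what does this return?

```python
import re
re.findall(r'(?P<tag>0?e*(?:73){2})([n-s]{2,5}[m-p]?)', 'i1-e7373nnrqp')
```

[('e7373', 'nnrqp')]

Pattern: optionally the literal '0', then zero or more of a literal 'e', then the literal '73' repeated 2 times (captured as 'tag'); then 2 to 5 of a character in [n-s], then optionally a character in [m-p] (captured).
`findall` packs the 2 group values into a tuple for every match.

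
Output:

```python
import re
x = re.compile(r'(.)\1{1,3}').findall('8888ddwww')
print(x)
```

After group 1 captures some text, `\1` only succeeds where that same text appears again.
`findall` collects group 1 from each match (3 total).

['8', 'd', 'w']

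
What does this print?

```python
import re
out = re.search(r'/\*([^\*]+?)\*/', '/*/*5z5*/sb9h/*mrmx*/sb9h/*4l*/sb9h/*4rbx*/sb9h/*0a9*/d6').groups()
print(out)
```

('5z5',)

`re.search` scans for the first position where the pattern succeeds.
The match spans [2:9] → '/*5z5*/'.
Captured: group 1 = '5z5'.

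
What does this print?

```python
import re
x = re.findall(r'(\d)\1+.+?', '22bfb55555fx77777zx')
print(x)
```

After group 1 captures some text, `\1` only succeeds where that same text appears again.
`findall` collects group 1 from each match (3 total).

['2', '5', '7']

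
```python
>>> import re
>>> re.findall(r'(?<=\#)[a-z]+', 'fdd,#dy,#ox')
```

The lookaround is zero-width — it requires the adjacent text to match without consuming it, so the asserted text isn't part of the match.
Matches: at [5:7] → 'dy'; at [9:11] → 'ox'.
Since nothing is captured, `findall` lists the 2 matched substrings directly.

['dy', 'ox']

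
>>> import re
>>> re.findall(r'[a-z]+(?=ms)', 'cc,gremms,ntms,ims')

['grem', 'nt', 'i']

The `(?=…)`/`(?<=…)` assertion just peeks at neighbouring text; it doesn't advance the match position.
Since nothing is captured, `findall` lists the 3 matched substrings directly.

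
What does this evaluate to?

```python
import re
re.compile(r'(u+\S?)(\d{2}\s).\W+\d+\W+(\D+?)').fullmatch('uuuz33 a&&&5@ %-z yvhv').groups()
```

('uuuz', '33 ', 'z yvhv')

This matches one or more of the literal 'u', then optionally a non-whitespace character (captured); then exactly 2 of a digit, then whitespace (captured); then any character, then one or more of a non-word character; then one or more of a digit; then one or more of a non-word character; then one or more of a non-digit (lazy) (captured).
`fullmatch` succeeds only if the pattern covers the string from start to end.
The match spans [0:22] → 'uuuz33 a&&&5@ %-z yvhv'.
Captured: group 1 = 'uuuz', group 2 = '33 ', group 3 = 'z yvhv'.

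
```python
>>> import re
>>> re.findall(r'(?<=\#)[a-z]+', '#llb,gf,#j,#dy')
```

['llb', 'j', 'dy']

The positive lookaround only admits positions where the adjacent text matches; those characters stay outside the span.
Walking the string: at [1:4] → 'llb'; at [9:10] → 'j'; at [12:14] → 'dy'.
No capturing groups, so `findall` returns the 3 full match strings.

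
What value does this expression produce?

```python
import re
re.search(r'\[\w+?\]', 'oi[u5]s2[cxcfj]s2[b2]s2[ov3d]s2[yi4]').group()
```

'[u5]'

`re.search` tries every starting position until one works.
The match spans [2:6] → '[u5]'.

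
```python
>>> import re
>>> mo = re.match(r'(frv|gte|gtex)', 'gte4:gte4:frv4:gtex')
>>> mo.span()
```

With `match`, the pattern is implicitly anchored at the beginning.
The match spans [0:3] → 'gte'.
Captured: group 1 = 'gte'.

(0, 3)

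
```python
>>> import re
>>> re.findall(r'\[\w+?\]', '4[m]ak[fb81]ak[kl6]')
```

Scanning left to right: at [1:4] → '[m]'; at [6:12] → '[fb81]'; at [14:19] → '[kl6]'.
No capturing groups, so `findall` returns the 3 full match strings.

['[m]', '[fb81]', '[kl6]']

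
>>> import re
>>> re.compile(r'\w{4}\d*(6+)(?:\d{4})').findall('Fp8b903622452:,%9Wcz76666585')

['6', '6']

This matches exactly 4 of a word character, then zero or more of a digit; then one or more of a literal '6' (captured); then exactly 4 of a digit (non-capturing group).
`findall` collects group 1 from each match (2 total).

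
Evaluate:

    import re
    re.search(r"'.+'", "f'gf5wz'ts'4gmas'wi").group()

"'gf5wz'ts'4gmas'"

Unlike `match`, `search` isn't anchored — it looks for the pattern anywhere in the string.
The match spans [1:17] → "'gf5wz'ts'4gmas'".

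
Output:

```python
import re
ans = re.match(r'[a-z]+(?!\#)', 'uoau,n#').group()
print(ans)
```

Because the assertion is negative and zero-width, positions next to the forbidden text are skipped.
With `match`, the pattern is implicitly anchored at the beginning.
The match spans [0:4] → 'uoau'.

uoau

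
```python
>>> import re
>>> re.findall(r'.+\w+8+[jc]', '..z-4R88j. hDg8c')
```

Pattern: one or more of any character, then one or more of a word character; then one or more of the literal '8', then one of [jc].
Matches: at [0:16] → '..z-4R88j. hDg8c'.
With no groups in the pattern, `findall` gives back each whole match — 1 here.

['..z-4R88j. hDg8c']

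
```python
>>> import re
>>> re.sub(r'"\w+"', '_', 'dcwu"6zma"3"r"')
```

'dcwu_3_'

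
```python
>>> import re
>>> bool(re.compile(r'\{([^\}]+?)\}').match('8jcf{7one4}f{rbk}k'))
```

False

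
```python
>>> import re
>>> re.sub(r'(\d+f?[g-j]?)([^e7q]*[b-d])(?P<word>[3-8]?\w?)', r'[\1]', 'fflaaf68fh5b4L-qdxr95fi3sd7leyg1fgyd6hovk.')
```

'fflaaf[68fh]-qdxr[95fi]eyg[1fg]ovk.'

`\1` in the replacement pulls in group 1's text for each match.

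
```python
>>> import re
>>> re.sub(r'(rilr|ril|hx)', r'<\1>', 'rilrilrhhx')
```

Alternation tries branches left to right and keeps the first one that lets the overall match succeed at that position.
The replacement refers to a captured group, so each match is rewritten using its own captured text.

'<rilr>ilrh<hx>'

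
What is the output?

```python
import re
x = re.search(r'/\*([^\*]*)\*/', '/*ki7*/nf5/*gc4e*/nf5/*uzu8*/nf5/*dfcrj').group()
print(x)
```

`search` walks the string left to right and returns the first match it finds.
The match spans [0:7] → '/*ki7*/'.
Captured: group 1 = 'ki7'.

/*ki7*/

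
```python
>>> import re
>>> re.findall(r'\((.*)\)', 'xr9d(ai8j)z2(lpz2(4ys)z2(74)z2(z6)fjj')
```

['ai8j)z2(lpz2(4ys)z2(74)z2(z6']

Walking the string: at [4:34] match '(ai8j)z2(lpz2(4ys)z2(74)z2(z6)', group 1 = 'ai8j)z2(lpz2(4ys)z2(74)z2(z6'.
With a single group, `findall` returns only what that group captured — 1 item.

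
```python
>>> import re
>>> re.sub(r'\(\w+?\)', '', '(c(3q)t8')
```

Matches: at [2:6] → '(3q)'.
Every occurrence is swapped for ''.

'(ct8'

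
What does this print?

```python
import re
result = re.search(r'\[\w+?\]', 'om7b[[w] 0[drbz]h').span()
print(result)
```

`search` walks the string left to right and returns the first match it finds.
The match spans [5:8] → '[w]'.

(5, 8)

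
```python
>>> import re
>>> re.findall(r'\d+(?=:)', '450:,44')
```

['450']

Lookahead/lookbehind check context without consuming it, so the matched span excludes the asserted characters.
Since nothing is captured, `findall` lists the 1 matched substring directly.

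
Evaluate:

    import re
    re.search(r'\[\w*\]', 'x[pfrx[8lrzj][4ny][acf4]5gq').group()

'[8lrzj]'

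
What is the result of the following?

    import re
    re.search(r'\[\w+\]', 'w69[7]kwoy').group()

The match spans [3:6] → '[7]'.

'[7]'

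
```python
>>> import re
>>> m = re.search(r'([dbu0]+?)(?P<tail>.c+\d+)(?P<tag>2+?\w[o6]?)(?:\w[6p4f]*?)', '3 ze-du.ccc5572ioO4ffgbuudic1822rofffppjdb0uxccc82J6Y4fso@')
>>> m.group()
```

The pattern matches one or more of one of [dbu0] (lazy) (captured); then any character, then one or more of the literal 'c', then one or more of a digit (captured as 'tail'); then one or more of a literal '2' (lazy), then a word character, then optionally one of [o6] (captured as 'tag'); then a word character, then zero or more of one of [6p4f] (lazy) (non-capturing group).
Unlike `match`, `search` isn't anchored — it looks for the pattern anywhere in the string.
The match spans [5:18] → 'du.ccc5572ioO'.
Captured: group 1 = 'du', group 2 = '.ccc557', group 3 = '2io'.

'du.ccc5572ioO'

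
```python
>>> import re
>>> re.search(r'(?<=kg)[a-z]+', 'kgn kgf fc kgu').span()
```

The positive lookaround only admits positions where the adjacent text matches; those characters stay outside the span.
`re.search` tries every starting position until one works.
The match spans [2:3] → 'n'.

(2, 3)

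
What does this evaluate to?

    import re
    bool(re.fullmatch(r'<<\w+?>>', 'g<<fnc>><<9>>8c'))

False

`fullmatch` succeeds only if the pattern covers the string from start to end.
Here the pattern can't cover the whole string, so the call returns None, and `bool(None)` is False.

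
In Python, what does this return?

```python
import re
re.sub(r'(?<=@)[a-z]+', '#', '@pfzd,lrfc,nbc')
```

'@#,lrfc,nbc'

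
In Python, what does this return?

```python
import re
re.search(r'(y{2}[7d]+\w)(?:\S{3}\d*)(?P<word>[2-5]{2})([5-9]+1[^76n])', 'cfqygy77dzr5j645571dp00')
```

None

Pattern: exactly 2 of the literal 'y', then one or more of one of [7d], then a word character (captured); then exactly 3 of a non-whitespace character, then zero or more of a digit (non-capturing group); then exactly 2 of a character in [2-5] (captured as 'word'); then one or more of a character in [5-9], then a literal '1', then any character except [76n] (captured).
Here no position works, so the call returns None.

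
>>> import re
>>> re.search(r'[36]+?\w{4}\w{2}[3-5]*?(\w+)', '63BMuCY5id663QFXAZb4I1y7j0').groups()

Pattern: one or more of one of [36] (lazy), then exactly 4 of a word character; then exactly 2 of a word character, then zero or more of a character in [3-5] (lazy); then one or more of a word character (captured).
The `?` after the quantifier makes it lazy — it takes as little as possible before letting the rest of the pattern try.
Unlike `match`, `search` isn't anchored — it looks for the pattern anywhere in the string.
The match spans [0:26] → '63BMuCY5id663QFXAZb4I1y7j0'.
Captured: group 1 = '5id663QFXAZb4I1y7j0'.

('5id663QFXAZb4I1y7j0',)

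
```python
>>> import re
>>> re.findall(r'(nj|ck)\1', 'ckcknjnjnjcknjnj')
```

['ck', 'nj', 'nj']

A backreference is literal: `\1` must see the identical characters the first group matched.
Matches: at [0:4] match 'ckck', group 1 = 'ck'; at [4:8] match 'njnj', group 1 = 'nj'; at [12:16] match 'njnj', group 1 = 'nj'.
With a single group, `findall` returns only what that group captured — 3 items.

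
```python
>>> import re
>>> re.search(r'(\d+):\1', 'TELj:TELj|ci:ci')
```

None

`\1` has to match the exact text group 1 already captured.
`re.search` tries every starting position until one works.
Here the pattern never matches, so the call returns None.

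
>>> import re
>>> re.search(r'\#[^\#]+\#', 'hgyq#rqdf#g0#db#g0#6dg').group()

'#rqdf#'

Unlike `match`, `search` isn't anchored — it looks for the pattern anywhere in the string.
The match spans [4:10] → '#rqdf#'.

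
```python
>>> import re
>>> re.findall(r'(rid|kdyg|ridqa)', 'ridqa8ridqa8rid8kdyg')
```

['rid', 'rid', 'rid', 'kdyg']

The regex engine tests alternatives in the order written; an earlier branch that matches wins even if a later one would match more.
Scanning left to right: at [0:3] match 'rid', group 1 = 'rid'; at [6:9] match 'rid', group 1 = 'rid'; at [12:15] match 'rid', group 1 = 'rid'; at [16:20] match 'kdyg', group 1 = 'kdyg'.
Because there's exactly one group, `findall` drops the full match and keeps group 1 from each hit.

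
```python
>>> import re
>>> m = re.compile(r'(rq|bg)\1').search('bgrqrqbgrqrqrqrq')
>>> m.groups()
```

('rq',)

`\1` is not a pattern — it's the concrete string captured by group 1, re-applied verbatim.
`re.search` scans for the first position where the pattern succeeds.
The match spans [2:6] → 'rqrq'.
Captured: group 1 = 'rq'.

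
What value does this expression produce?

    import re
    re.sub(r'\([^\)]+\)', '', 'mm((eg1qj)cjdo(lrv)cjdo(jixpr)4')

'mmcjdocjdo4'

`sub` substitutes '' at each match site.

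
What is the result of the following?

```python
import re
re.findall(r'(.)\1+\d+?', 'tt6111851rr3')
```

['t', '1', 'r']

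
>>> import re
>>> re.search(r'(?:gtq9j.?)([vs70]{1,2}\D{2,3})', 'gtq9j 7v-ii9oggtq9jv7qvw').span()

(0, 11)

The match spans [0:11] → 'gtq9j 7v-ii'.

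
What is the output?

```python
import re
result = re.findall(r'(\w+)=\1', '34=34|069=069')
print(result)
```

A backreference is literal: `\1` must see the identical characters the first group matched.
Matches: at [0:5] match '34=34', group 1 = '34'; at [6:13] match '069=069', group 1 = '069'.
`findall` collects group 1 from each match (2 total).

['34', '069']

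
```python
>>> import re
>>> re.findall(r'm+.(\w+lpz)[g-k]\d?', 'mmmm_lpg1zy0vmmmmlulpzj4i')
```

Pattern: one or more of a literal 'm', then any character; then one or more of a word character, then the literal 'lpz' (captured); then a character in [g-k], then optionally a digit.
`findall` collects group 1 from the one match (1 total).

['lpg1zy0vmmmmlulpz']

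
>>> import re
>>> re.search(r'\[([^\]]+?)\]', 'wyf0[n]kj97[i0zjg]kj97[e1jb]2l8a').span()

The match spans [4:7] → '[n]'.

(4, 7)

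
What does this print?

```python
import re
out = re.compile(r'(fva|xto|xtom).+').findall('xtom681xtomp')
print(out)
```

`|` is ordered: at each position the engine commits to the first alternative that works.
Scanning left to right: at [0:12] match 'xtom681xtomp', group 1 = 'xto'.
With a single group, `findall` returns only what that group captured — 1 item.

['xto']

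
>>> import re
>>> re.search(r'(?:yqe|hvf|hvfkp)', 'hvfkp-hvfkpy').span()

(0, 3)

Alternation isn't longest-match — the leftmost alternative that fits at this position is chosen.
Unlike `match`, `search` isn't anchored — it looks for the pattern anywhere in the string.
The match spans [0:3] → 'hvf'.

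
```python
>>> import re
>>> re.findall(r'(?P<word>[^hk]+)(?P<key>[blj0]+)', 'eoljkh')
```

[('eol', 'j')]

Pattern: one or more of any character except [hk] (captured as 'word'); then one or more of one of [blj0] (captured as 'key').
Walking the string: at [0:4] match 'eolj', groups = ('eol', 'j').
2 groups means the one result is a tuple of 2 captured strings — 1 here.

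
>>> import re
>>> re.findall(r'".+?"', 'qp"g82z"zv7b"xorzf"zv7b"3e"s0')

['"g82z"', '"xorzf"', '"3e"']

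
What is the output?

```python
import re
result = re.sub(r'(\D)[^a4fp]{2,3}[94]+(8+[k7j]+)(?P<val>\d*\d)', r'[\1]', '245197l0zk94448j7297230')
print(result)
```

Pattern: a non-digit (captured); then 2 to 3 of any character except [a4fp], then one or more of one of [94]; then one or more of the literal '8', then one or more of one of [k7j] (captured); then zero or more of a digit, then a digit (captured as 'val').
Each match is replaced using the text its own group 1 captured.

245197[l]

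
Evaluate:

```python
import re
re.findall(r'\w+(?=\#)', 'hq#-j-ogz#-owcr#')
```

The `(?=…)`/`(?<=…)` assertion just peeks at neighbouring text; it doesn't advance the match position.
Scanning left to right: at [0:2] → 'hq'; at [6:9] → 'ogz'; at [11:15] → 'owcr'.
No capturing groups, so `findall` returns the 3 full match strings.

['hq', 'ogz', 'owcr']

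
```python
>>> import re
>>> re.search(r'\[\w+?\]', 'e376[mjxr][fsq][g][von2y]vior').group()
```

'[mjxr]'

`re.search` scans for the first position where the pattern succeeds.
The match spans [4:10] → '[mjxr]'.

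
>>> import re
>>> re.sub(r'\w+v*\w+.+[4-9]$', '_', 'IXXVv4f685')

'_'

The pattern matches one or more of a word character, then zero or more of a literal 'v'; then one or more of a word character, then one or more of any character; then a character in [4-9]; then anchored at the end.
`sub` substitutes '_' at each match site.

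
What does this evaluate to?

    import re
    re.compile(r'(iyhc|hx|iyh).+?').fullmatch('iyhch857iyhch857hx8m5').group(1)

'iyhc'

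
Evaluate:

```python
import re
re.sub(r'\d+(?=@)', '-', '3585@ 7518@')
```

The `(?=…)`/`(?<=…)` assertion just peeks at neighbouring text; it doesn't advance the match position.
Matches: at [0:4] → '3585'; at [6:10] → '7518'.
`sub` substitutes '-' at each match site.

'-@ -@'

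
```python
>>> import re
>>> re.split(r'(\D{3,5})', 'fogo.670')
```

['', 'fogo.', '670']

The pattern matches 3 to 5 of a non-digit (captured).
Matches to split on: at [0:5] → 'fogo.'.
Because the pattern has a capturing group, `split` also inserts each captured text between the pieces.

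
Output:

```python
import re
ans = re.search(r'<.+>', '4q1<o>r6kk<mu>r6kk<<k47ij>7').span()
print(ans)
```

(3, 26)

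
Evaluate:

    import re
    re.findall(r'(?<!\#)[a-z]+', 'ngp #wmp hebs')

Because the assertion is negative and zero-width, positions next to the forbidden text are skipped.
Walking the string: at [0:3] → 'ngp'; at [6:8] → 'mp'; at [9:13] → 'hebs'.
Since nothing is captured, `findall` lists the 3 matched substrings directly.

['ngp', 'mp', 'hebs']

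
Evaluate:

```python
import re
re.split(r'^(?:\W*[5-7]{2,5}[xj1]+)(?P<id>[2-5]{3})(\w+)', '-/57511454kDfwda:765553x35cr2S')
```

`re.split` interleaves the captured-group text with the surrounding fragments.

['', '454', 'kDfwda', ':765553x35cr2S']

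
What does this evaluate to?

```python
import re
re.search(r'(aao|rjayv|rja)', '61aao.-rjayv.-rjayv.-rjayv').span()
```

(2, 5)

`re.search` scans for the first position where the pattern succeeds.
The match spans [2:5] → 'aao'.
Captured: group 1 = 'aao'.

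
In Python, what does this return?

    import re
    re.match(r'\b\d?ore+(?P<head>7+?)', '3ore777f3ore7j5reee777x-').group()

This matches a word boundary (`\b`, zero-width); then optionally a digit, then the literal 'or'; then one or more of a literal 'e'; then one or more of a literal '7' (lazy) (captured as 'head').
The `?` after the quantifier makes it lazy — it takes as little as possible before letting the rest of the pattern try.
With `match`, the pattern is implicitly anchored at the beginning.
The match spans [0:5] → '3ore7'.
Captured: group 1 = '7'.

'3ore7'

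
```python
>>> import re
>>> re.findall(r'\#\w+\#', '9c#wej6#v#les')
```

['#wej6#']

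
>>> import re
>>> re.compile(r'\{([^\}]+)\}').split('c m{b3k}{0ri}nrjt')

['c m', 'b3k', '', '0ri', 'nrjt']

Matches to split on: at [3:8] → '{b3k}'; at [8:13] → '{0ri}'.
`re.split` interleaves the captured-group text with the surrounding fragments.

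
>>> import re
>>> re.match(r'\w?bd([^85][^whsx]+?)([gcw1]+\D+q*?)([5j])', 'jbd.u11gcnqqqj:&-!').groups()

('.u', '11gcnqqq', 'j')

The pattern matches optionally a word character, then the literal 'bd'; then any character except [85], then one or more of any character except [whsx] (lazy) (captured); then one or more of one of [gcw1], then one or more of a non-digit, then zero or more of a literal 'q' (lazy) (captured); then one of [5j] (captured).
With the lazy modifier that quantifier settles for the fewest repetitions that let the rest of the pattern succeed (the atoms after it are unaffected and can still be greedy).
`re.match` only tries the pattern at the start of the string.
The match spans [0:14] → 'jbd.u11gcnqqqj'.
Captured: group 1 = '.u', group 2 = '11gcnqqq', group 3 = 'j'.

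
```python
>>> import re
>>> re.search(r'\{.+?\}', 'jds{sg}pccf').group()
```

`re.search` tries every starting position until one works.
The match spans [3:7] → '{sg}'.

'{sg}'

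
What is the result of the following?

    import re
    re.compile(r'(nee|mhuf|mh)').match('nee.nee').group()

'nee'

`re.match` won't scan ahead — the pattern has to work from the very first character.
The match spans [0:3] → 'nee'.
Captured: group 1 = 'nee'.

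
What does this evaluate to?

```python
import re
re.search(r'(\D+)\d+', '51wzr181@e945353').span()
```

The match spans [2:8] → 'wzr181'.

(2, 8)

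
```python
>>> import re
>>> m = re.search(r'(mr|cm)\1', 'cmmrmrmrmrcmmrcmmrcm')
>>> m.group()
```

'mrmr'

After group 1 captures some text, `\1` only succeeds where that same text appears again.
`search` walks the string left to right and returns the first match it finds.
The match spans [2:6] → 'mrmr'.
Captured: group 1 = 'mr'.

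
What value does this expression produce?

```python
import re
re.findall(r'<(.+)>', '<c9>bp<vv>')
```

['c9>bp<vv']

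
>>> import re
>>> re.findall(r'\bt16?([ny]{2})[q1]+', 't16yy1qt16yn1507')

This matches a word boundary (`\b`, zero-width); then the literal 't1', then optionally a literal '6'; then exactly 2 of one of [ny] (captured); then one or more of one of [q1].
Matches: at [0:7] match 't16yy1q', group 1 = 'yy'.
With a single group, `findall` returns only what that group captured — 1 item.

['yy']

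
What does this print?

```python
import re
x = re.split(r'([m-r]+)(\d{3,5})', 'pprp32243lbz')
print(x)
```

With a capturing group present, the delimiter's captured portion is kept in the result list.

['', 'pprp', '32243', 'lbz']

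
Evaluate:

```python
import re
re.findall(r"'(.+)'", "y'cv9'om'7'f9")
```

["cv9'om'7"]

With a single group, `findall` returns only what that group captured — 1 item.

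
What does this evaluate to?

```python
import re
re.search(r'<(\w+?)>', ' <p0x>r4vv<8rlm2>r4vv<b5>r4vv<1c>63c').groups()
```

('p0x',)

`re.search` tries every starting position until one works.
The match spans [1:6] → '<p0x>'.
Captured: group 1 = 'p0x'.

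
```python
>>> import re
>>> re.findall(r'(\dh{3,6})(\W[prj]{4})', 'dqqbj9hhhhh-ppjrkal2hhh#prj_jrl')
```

With 2 capturing groups, `findall` returns a 2-tuple per match.

[('9hhhhh', '-ppjr')]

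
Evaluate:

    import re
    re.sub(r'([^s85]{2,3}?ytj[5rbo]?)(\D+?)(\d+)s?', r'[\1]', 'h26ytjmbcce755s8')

'[h26ytj]8'

The replacement refers to a captured group, so each match is rewritten using its own captured text.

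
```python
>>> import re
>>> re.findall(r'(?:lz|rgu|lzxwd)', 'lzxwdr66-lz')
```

The regex engine tests alternatives in the order written; an earlier branch that matches wins even if a later one would match more.
Since nothing is captured, `findall` lists the 2 matched substrings directly.

['lz', 'lz']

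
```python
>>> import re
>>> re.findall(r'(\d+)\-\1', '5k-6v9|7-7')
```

['7']

The backreference `\1` re-matches whatever the first group consumed, character for character.
Because there's exactly one group, `findall` drops the full match and keeps group 1 from the one hit.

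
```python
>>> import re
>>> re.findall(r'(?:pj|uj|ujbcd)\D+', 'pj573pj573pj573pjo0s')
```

Scanning left to right: at [15:18] → 'pjo'.
Since nothing is captured, `findall` lists the 1 matched substring directly.

['pjo']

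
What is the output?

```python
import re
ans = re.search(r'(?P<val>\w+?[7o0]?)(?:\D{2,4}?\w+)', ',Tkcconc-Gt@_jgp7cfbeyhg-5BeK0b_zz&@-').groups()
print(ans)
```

Pattern: one or more of a word character (lazy), then optionally one of [7o0] (captured as 'val'); then 2 to 4 of a non-digit (lazy), then one or more of a word character (non-capturing group).
Because the quantifier is non-greedy, it stops expanding at the earliest point where the rest of the pattern can succeed.
`re.search` scans for the first position where the pattern succeeds.
The match spans [1:8] → 'Tkcconc'.
Captured: group 1 = 'T'.

('T',)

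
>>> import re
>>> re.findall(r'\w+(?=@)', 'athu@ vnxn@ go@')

The `(?=…)`/`(?<=…)` assertion just peeks at neighbouring text; it doesn't advance the match position.
Scanning left to right: at [0:4] → 'athu'; at [6:10] → 'vnxn'; at [12:14] → 'go'.
No capturing groups, so `findall` returns the 3 full match strings.

['athu', 'vnxn', 'go']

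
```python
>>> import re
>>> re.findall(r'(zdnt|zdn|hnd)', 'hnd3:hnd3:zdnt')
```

['hnd', 'hnd', 'zdnt']

Branches in `(...|...)` are attempted left-to-right; the first branch that allows the whole pattern to succeed is taken.
Walking the string: at [0:3] match 'hnd', group 1 = 'hnd'; at [5:8] match 'hnd', group 1 = 'hnd'; at [10:14] match 'zdnt', group 1 = 'zdnt'.
One capturing group, so `findall` returns just the captured substring from each match — 3 in all.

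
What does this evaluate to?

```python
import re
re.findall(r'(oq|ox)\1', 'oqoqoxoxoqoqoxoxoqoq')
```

After group 1 captures some text, `\1` only succeeds where that same text appears again.
Walking the string: at [0:4] match 'oqoq', group 1 = 'oq'; at [4:8] match 'oxox', group 1 = 'ox'; at [8:12] match 'oqoq', group 1 = 'oq'; at [12:16] match 'oxox', group 1 = 'ox'; at [16:20] match 'oqoq', group 1 = 'oq'.
Because there's exactly one group, `findall` drops the full match and keeps group 1 from each hit.

['oq', 'ox', 'oq', 'ox', 'oq']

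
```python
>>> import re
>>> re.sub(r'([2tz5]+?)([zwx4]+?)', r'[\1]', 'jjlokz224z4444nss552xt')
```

This matches one or more of one of [2tz5] (lazy) (captured); then one or more of one of [zwx4] (lazy) (captured).
Matches: at [5:9] → 'z224'; at [9:11] → 'z4'; at [17:21] → '552x'.
The replacement refers to a captured group, so each match is rewritten using its own captured text.

'jjlok[z22][z]444nss[552]t'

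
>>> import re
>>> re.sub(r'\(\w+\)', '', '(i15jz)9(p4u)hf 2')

Each match is replaced by ''.

'9hf 2'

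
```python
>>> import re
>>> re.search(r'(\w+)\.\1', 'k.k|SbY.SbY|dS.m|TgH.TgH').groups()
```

('k',)

The match spans [0:3] → 'k.k'.
Captured: group 1 = 'k'.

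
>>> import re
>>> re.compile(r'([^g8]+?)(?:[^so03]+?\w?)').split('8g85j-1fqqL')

The pattern matches one or more of any character except [g8] (lazy) (captured); then one or more of any character except [so03] (lazy), then optionally a word character (non-capturing group).
Matches to split on: at [3:5] → '5j'; at [5:8] → '-1f'; at [8:11] → 'qqL'.
The group in the pattern means `split` returns the separators' captures alongside the pieces.

['8g8', '5', '', '-', '', 'q', '']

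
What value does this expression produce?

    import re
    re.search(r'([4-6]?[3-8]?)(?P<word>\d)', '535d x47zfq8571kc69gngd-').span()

Pattern: optionally a character in [4-6], then optionally a character in [3-8] (captured); then a digit (captured as 'word').
Unlike `match`, `search` isn't anchored — it looks for the pattern anywhere in the string.
The match spans [0:3] → '535'.
Captured: group 1 = '53', group 2 = '5'.

(0, 3)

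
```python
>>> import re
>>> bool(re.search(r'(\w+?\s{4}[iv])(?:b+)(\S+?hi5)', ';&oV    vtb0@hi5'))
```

Here no position works, so the call returns None, and `bool(None)` is False.

False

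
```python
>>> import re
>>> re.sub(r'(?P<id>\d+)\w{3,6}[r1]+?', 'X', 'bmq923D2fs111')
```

Pattern: one or more of a digit (captured as 'id'); then 3 to 6 of a word character; then one or more of one of [r1] (lazy).
Matches: at [3:13] → '923D2fs111'.
`sub` substitutes 'X' at each match site.

'bmqX'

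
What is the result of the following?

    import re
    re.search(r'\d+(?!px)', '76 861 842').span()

(0, 2)

Because the assertion is negative and zero-width, positions next to the forbidden text are skipped.
`re.search` scans for the first position where the pattern succeeds.
The match spans [0:2] → '76'.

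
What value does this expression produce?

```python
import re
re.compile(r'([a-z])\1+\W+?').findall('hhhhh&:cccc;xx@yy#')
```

['h', 'c', 'x', 'y']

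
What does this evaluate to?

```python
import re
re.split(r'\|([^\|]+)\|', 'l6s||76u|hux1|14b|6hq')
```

['l6s|', '76u', 'hux1', '14b', '6hq']

`re.split` interleaves the captured-group text with the surrounding fragments.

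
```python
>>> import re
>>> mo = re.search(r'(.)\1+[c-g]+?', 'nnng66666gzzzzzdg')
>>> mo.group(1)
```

'n'

A backreference is literal: `\1` must see the identical characters the first group matched.
`re.search` scans for the first position where the pattern succeeds.
The match spans [0:4] → 'nnng'.
Captured: group 1 = 'n'.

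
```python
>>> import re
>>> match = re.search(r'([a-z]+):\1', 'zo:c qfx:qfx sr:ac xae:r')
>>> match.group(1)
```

'qfx'

After group 1 captures some text, `\1` only succeeds where that same text appears again.
`search` walks the string left to right and returns the first match it finds.
The match spans [5:12] → 'qfx:qfx'.
Captured: group 1 = 'qfx'.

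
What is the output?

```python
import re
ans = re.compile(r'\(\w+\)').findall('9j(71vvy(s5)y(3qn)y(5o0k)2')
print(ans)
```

['(s5)', '(3qn)', '(5o0k)']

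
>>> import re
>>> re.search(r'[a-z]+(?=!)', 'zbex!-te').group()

'zbex'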